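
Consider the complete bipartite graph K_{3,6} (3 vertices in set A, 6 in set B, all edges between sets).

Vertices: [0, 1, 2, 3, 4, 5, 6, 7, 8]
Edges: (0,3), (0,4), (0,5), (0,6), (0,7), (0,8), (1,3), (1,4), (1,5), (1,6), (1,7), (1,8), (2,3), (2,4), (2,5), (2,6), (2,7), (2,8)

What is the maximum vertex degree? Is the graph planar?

Set-A vertices have degree 6; set-B vertices have degree 3. Maximum degree = max(3,6) = 6.
K_{3,6} contains K_{3,3} as a subgraph (since both sides have >= 3 vertices); by Kuratowski's theorem it is not planar.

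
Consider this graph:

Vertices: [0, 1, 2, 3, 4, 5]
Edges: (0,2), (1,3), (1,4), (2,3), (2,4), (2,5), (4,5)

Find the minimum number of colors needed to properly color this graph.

The graph has a maximum clique of size 3 (lower bound on chromatic number).
A valid 3-coloring: {0: 1, 1: 0, 2: 0, 3: 1, 4: 1, 5: 2}.
Chromatic number = 3.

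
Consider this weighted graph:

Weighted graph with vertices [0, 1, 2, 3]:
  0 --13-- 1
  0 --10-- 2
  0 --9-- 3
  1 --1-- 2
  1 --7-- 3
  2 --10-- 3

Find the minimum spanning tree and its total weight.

Applying Kruskal's algorithm (sort edges by weight, add if no cycle):
  Add (1,2) w=1
  Add (1,3) w=7
  Add (0,3) w=9
  Skip (0,2) w=10 (creates cycle)
  Skip (2,3) w=10 (creates cycle)
  Skip (0,1) w=13 (creates cycle)
MST weight = 17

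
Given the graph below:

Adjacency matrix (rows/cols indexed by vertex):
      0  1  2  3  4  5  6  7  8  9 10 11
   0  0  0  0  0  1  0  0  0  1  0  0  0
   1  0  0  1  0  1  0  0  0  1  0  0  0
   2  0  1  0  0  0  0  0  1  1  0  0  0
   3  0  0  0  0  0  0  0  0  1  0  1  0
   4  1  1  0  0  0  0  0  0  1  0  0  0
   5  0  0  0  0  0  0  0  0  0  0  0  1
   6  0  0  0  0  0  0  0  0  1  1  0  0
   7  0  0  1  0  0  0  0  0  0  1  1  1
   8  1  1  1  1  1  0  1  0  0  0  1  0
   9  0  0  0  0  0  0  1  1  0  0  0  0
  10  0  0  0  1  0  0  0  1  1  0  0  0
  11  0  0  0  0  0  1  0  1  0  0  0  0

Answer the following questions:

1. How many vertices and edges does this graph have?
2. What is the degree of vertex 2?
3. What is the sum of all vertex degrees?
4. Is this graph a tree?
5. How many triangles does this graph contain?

Count: 12 vertices, 17 edges.
Vertex 2 has neighbors [1, 7, 8], degree = 3.
Handshaking lemma: 2 * 17 = 34.
A tree on 12 vertices has 11 edges. This graph has 17 edges (6 extra). Not a tree.
Number of triangles = 4.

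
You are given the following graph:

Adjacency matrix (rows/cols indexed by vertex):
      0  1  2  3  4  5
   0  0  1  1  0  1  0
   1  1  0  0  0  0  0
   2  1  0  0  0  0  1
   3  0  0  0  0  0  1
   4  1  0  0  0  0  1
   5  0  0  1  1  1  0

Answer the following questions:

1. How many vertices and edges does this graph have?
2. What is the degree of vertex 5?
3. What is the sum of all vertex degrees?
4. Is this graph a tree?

Count: 6 vertices, 6 edges.
Vertex 5 has neighbors [2, 3, 4], degree = 3.
Handshaking lemma: 2 * 6 = 12.
A tree on 6 vertices has 5 edges. This graph has 6 edges (1 extra). Not a tree.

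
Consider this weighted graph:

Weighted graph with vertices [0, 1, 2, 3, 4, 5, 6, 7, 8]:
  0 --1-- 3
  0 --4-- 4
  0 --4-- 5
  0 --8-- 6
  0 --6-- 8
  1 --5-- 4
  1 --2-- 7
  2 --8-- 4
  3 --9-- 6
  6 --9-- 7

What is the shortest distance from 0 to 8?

Using Dijkstra's algorithm from vertex 0:
Shortest path: 0 -> 8
Total weight: 6 = 6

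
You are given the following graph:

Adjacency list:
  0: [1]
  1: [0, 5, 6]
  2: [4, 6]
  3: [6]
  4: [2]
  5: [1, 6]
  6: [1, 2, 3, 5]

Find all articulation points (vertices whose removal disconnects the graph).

An articulation point is a vertex whose removal disconnects the graph.
Articulation points: [1, 2, 6]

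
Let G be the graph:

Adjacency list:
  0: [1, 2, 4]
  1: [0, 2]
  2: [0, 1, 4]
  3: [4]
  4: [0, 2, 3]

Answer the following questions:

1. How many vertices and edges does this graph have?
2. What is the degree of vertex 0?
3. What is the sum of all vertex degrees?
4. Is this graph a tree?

Count: 5 vertices, 6 edges.
Vertex 0 has neighbors [1, 2, 4], degree = 3.
Handshaking lemma: 2 * 6 = 12.
A tree on 5 vertices has 4 edges. This graph has 6 edges (2 extra). Not a tree.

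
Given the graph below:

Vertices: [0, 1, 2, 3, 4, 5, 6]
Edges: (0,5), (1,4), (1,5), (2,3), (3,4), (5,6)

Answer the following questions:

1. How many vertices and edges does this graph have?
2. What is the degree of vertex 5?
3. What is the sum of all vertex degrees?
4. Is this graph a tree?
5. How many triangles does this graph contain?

Count: 7 vertices, 6 edges.
Vertex 5 has neighbors [0, 1, 6], degree = 3.
Handshaking lemma: 2 * 6 = 12.
A graph is a tree iff it is connected and has exactly n-1 edges. This graph is connected (all 7 vertices in one component) and has 7-1 = 6 edges. It is a tree.
Number of triangles = 0.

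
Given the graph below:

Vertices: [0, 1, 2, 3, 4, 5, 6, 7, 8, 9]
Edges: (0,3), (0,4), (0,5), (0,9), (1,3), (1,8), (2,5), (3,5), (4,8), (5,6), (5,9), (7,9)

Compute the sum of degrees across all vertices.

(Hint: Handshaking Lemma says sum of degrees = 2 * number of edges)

Count edges: 12 edges.
By Handshaking Lemma: sum of degrees = 2 * 12 = 24.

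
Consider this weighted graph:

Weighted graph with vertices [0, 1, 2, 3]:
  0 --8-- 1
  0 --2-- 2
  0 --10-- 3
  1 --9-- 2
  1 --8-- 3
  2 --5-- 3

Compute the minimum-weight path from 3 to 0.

Using Dijkstra's algorithm from vertex 3:
Shortest path: 3 -> 2 -> 0
Total weight: 5 + 2 = 7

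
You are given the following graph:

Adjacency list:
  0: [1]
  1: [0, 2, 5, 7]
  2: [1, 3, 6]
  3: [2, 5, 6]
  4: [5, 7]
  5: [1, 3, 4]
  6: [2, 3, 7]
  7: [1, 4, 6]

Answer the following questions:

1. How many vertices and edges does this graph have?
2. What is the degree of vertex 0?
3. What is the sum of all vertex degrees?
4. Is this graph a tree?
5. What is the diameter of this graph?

Count: 8 vertices, 11 edges.
Vertex 0 has neighbors [1], degree = 1.
Handshaking lemma: 2 * 11 = 22.
A tree on 8 vertices has 7 edges. This graph has 11 edges (4 extra). Not a tree.
Diameter (longest shortest path) = 3.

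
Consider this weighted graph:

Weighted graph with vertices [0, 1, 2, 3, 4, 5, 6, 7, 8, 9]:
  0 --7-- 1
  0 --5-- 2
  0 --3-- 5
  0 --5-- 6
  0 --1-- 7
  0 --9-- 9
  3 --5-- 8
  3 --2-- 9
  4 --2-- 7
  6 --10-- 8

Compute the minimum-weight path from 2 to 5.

Using Dijkstra's algorithm from vertex 2:
Shortest path: 2 -> 0 -> 5
Total weight: 5 + 3 = 8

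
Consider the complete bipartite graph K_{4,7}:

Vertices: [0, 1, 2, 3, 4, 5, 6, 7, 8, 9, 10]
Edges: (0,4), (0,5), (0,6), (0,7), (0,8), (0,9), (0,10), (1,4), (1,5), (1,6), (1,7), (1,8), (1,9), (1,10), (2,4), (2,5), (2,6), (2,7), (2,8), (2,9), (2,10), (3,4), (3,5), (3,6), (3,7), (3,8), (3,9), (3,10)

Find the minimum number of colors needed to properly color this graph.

K_{4,7} is bipartite: vertices split into two independent sets of size 4 and 7.
Color one set 0, the other 1. No adjacent vertices share a color.
Chromatic number = 2.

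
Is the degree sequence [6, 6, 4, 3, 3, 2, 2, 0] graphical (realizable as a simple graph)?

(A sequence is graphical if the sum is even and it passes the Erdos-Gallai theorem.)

Sum of degrees = 26. Sum is even and passes Erdos-Gallai. The sequence IS graphical.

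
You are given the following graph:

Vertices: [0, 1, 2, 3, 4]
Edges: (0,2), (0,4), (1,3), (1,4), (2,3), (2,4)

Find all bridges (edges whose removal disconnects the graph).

No bridges found. The graph is 2-edge-connected (no single edge removal disconnects it).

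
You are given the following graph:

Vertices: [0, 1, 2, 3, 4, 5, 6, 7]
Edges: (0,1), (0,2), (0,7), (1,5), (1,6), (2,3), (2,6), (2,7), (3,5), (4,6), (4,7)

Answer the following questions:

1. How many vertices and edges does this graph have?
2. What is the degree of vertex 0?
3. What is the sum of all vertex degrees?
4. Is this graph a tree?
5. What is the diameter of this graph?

Count: 8 vertices, 11 edges.
Vertex 0 has neighbors [1, 2, 7], degree = 3.
Handshaking lemma: 2 * 11 = 22.
A tree on 8 vertices has 7 edges. This graph has 11 edges (4 extra). Not a tree.
Diameter (longest shortest path) = 3.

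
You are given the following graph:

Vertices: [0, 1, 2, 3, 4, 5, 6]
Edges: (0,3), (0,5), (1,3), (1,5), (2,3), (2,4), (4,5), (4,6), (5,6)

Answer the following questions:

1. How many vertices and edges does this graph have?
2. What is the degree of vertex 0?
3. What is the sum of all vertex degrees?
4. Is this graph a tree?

Count: 7 vertices, 9 edges.
Vertex 0 has neighbors [3, 5], degree = 2.
Handshaking lemma: 2 * 9 = 18.
A tree on 7 vertices has 6 edges. This graph has 9 edges (3 extra). Not a tree.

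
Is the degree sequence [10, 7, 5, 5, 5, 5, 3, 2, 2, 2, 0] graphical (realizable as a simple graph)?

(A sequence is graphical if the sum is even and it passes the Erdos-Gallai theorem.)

Sum of degrees = 46. Sum is even but fails Erdos-Gallai. The sequence is NOT graphical.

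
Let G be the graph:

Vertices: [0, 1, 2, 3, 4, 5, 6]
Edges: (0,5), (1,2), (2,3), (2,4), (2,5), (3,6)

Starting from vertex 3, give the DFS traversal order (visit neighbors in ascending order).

DFS from vertex 3 (neighbors processed in ascending order):
Visit order: 3, 2, 1, 4, 5, 0, 6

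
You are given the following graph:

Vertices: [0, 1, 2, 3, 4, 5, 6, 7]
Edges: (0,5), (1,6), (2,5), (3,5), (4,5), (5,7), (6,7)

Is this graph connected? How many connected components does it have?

Checking connectivity: the graph has 1 connected component(s).
All vertices are reachable from each other. The graph IS connected.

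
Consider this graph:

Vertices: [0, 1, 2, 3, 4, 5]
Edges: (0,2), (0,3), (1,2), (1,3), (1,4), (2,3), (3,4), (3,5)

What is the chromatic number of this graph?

The graph has a maximum clique of size 3 (lower bound on chromatic number).
A valid 3-coloring: {0: 1, 1: 1, 2: 2, 3: 0, 4: 2, 5: 1}.
Chromatic number = 3.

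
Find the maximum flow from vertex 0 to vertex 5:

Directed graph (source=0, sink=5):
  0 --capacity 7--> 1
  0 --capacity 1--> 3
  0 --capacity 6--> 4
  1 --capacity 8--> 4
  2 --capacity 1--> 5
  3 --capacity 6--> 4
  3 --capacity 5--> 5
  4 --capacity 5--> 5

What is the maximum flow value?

Computing max flow:
  Flow on (0->3): 1/1
  Flow on (0->4): 5/6
  Flow on (3->5): 1/5
  Flow on (4->5): 5/5
Maximum flow = 6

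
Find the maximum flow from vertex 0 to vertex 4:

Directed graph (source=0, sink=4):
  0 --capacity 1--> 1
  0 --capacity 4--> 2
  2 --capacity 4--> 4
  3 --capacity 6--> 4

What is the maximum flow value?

Computing max flow:
  Flow on (0->2): 4/4
  Flow on (2->4): 4/4
Maximum flow = 4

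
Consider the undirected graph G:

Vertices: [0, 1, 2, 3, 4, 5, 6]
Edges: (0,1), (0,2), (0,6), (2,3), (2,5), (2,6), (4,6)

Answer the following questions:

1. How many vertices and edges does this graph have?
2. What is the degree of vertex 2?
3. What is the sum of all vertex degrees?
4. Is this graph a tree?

Count: 7 vertices, 7 edges.
Vertex 2 has neighbors [0, 3, 5, 6], degree = 4.
Handshaking lemma: 2 * 7 = 14.
A tree on 7 vertices has 6 edges. This graph has 7 edges (1 extra). Not a tree.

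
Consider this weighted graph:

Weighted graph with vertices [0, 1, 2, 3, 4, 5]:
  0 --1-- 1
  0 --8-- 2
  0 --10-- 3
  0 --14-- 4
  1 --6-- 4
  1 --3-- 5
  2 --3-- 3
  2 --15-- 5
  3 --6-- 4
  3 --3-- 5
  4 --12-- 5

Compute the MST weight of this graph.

Applying Kruskal's algorithm (sort edges by weight, add if no cycle):
  Add (0,1) w=1
  Add (1,5) w=3
  Add (2,3) w=3
  Add (3,5) w=3
  Add (1,4) w=6
  Skip (3,4) w=6 (creates cycle)
  Skip (0,2) w=8 (creates cycle)
  Skip (0,3) w=10 (creates cycle)
  Skip (4,5) w=12 (creates cycle)
  Skip (0,4) w=14 (creates cycle)
  Skip (2,5) w=15 (creates cycle)
MST weight = 16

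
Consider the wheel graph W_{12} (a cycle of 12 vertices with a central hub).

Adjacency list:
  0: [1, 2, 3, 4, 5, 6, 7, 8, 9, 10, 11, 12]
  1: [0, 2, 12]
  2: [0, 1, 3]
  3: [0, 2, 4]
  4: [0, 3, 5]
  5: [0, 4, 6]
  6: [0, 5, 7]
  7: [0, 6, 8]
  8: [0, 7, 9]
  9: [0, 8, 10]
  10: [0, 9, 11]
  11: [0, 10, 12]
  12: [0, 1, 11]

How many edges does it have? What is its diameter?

Wheel graph W_{12}: 12 cycle edges + 12 spoke edges = 24 edges.
The hub is distance 1 from all cycle vertices. Max distance between cycle vertices through hub is 2.
Diameter = 2.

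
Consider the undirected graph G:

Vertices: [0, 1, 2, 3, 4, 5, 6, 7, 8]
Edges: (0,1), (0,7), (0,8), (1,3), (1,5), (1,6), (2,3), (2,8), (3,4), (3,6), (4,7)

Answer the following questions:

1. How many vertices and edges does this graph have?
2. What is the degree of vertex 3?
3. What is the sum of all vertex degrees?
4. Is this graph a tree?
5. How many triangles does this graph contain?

Count: 9 vertices, 11 edges.
Vertex 3 has neighbors [1, 2, 4, 6], degree = 4.
Handshaking lemma: 2 * 11 = 22.
A tree on 9 vertices has 8 edges. This graph has 11 edges (3 extra). Not a tree.
Number of triangles = 1.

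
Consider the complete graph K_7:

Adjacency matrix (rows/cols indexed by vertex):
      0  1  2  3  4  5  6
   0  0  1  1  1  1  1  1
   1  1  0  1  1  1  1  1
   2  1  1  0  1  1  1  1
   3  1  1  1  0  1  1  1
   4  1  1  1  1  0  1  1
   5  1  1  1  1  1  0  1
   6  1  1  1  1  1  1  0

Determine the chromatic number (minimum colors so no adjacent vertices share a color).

In K_7, every vertex is adjacent to every other vertex.
Each vertex needs a unique color.
Chromatic number = 7.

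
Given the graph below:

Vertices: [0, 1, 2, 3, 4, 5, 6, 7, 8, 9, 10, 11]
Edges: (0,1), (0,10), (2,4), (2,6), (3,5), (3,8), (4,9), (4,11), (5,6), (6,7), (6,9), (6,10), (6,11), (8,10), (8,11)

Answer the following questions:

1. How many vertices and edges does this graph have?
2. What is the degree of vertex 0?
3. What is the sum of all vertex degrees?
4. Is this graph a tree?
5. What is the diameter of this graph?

Count: 12 vertices, 15 edges.
Vertex 0 has neighbors [1, 10], degree = 2.
Handshaking lemma: 2 * 15 = 30.
A tree on 12 vertices has 11 edges. This graph has 15 edges (4 extra). Not a tree.
Diameter (longest shortest path) = 5.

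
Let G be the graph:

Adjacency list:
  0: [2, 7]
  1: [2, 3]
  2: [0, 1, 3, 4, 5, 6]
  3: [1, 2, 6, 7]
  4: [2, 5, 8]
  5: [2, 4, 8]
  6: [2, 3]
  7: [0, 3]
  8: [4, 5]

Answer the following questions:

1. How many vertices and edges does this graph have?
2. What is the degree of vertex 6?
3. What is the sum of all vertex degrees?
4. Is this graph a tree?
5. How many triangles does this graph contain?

Count: 9 vertices, 13 edges.
Vertex 6 has neighbors [2, 3], degree = 2.
Handshaking lemma: 2 * 13 = 26.
A tree on 9 vertices has 8 edges. This graph has 13 edges (5 extra). Not a tree.
Number of triangles = 4.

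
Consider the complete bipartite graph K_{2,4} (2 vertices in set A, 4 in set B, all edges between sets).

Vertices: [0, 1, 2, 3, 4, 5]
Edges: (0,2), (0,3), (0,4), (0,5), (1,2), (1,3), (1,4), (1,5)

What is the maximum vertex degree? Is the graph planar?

Set-A vertices have degree 4; set-B vertices have degree 2. Maximum degree = max(2,4) = 4.
min(2,4) <= 2, so K_{2,4} avoids a K_{3,3} subdivision and is planar.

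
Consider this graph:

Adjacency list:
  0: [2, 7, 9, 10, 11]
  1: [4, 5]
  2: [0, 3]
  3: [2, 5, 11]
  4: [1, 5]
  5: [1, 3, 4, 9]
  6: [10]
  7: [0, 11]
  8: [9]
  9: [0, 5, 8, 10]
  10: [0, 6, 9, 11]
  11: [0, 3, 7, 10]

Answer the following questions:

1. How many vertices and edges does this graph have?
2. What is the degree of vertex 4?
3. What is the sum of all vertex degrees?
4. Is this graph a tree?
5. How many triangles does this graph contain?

Count: 12 vertices, 17 edges.
Vertex 4 has neighbors [1, 5], degree = 2.
Handshaking lemma: 2 * 17 = 34.
A tree on 12 vertices has 11 edges. This graph has 17 edges (6 extra). Not a tree.
Number of triangles = 4.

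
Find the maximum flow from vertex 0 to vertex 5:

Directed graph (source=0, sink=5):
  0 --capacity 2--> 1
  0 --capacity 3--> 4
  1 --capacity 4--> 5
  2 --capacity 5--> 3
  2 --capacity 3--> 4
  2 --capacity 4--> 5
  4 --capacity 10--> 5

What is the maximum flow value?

Computing max flow:
  Flow on (0->1): 2/2
  Flow on (0->4): 3/3
  Flow on (1->5): 2/4
  Flow on (4->5): 3/10
Maximum flow = 5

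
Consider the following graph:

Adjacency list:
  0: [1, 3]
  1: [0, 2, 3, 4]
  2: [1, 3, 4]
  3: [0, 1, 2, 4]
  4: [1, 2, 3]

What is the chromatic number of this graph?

The graph has a maximum clique of size 4 (lower bound on chromatic number).
A valid 4-coloring: {0: 2, 1: 0, 2: 2, 3: 1, 4: 3}.
Chromatic number = 4.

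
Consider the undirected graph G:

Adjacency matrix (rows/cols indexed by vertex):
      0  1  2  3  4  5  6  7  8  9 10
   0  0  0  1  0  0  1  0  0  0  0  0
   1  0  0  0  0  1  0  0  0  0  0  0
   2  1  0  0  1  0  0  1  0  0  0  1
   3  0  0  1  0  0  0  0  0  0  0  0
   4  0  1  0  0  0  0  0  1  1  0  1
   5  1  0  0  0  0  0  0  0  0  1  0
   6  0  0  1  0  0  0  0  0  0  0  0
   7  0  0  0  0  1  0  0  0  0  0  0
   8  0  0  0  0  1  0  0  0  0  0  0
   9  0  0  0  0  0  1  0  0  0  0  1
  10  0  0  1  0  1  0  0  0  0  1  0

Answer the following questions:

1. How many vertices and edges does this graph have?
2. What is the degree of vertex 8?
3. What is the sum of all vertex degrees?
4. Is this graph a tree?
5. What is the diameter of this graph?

Count: 11 vertices, 11 edges.
Vertex 8 has neighbors [4], degree = 1.
Handshaking lemma: 2 * 11 = 22.
A tree on 11 vertices has 10 edges. This graph has 11 edges (1 extra). Not a tree.
Diameter (longest shortest path) = 4.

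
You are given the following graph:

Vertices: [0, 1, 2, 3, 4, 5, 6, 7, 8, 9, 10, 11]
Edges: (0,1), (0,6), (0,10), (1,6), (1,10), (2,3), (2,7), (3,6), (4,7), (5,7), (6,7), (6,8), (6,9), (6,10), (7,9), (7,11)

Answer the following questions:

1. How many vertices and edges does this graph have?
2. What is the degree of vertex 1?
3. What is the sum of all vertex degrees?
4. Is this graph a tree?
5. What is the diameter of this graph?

Count: 12 vertices, 16 edges.
Vertex 1 has neighbors [0, 6, 10], degree = 3.
Handshaking lemma: 2 * 16 = 32.
A tree on 12 vertices has 11 edges. This graph has 16 edges (5 extra). Not a tree.
Diameter (longest shortest path) = 3.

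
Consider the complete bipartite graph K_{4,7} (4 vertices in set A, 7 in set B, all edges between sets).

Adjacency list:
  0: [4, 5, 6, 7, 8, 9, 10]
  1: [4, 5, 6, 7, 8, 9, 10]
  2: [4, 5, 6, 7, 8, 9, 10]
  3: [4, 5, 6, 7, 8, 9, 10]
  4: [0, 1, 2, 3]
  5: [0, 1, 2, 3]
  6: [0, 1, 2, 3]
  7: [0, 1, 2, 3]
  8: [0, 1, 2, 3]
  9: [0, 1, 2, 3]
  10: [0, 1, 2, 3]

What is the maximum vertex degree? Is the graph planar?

Set-A vertices have degree 7; set-B vertices have degree 4. Maximum degree = max(4,7) = 7.
K_{4,7} contains K_{3,3} as a subgraph (since both sides have >= 3 vertices); by Kuratowski's theorem it is not planar.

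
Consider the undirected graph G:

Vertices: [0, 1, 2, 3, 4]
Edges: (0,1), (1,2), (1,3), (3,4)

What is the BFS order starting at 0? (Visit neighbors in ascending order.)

BFS from vertex 0 (neighbors processed in ascending order):
Visit order: 0, 1, 2, 3, 4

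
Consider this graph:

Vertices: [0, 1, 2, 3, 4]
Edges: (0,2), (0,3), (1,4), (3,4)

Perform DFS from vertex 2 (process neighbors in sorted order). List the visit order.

DFS from vertex 2 (neighbors processed in ascending order):
Visit order: 2, 0, 3, 4, 1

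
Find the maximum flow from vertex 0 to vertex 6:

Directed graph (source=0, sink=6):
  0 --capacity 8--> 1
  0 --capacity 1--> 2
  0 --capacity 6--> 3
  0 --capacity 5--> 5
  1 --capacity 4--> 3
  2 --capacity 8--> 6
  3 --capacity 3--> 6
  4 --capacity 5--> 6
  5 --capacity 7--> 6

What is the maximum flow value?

Computing max flow:
  Flow on (0->1): 3/8
  Flow on (0->2): 1/1
  Flow on (0->5): 5/5
  Flow on (1->3): 3/4
  Flow on (2->6): 1/8
  Flow on (3->6): 3/3
  Flow on (5->6): 5/7
Maximum flow = 9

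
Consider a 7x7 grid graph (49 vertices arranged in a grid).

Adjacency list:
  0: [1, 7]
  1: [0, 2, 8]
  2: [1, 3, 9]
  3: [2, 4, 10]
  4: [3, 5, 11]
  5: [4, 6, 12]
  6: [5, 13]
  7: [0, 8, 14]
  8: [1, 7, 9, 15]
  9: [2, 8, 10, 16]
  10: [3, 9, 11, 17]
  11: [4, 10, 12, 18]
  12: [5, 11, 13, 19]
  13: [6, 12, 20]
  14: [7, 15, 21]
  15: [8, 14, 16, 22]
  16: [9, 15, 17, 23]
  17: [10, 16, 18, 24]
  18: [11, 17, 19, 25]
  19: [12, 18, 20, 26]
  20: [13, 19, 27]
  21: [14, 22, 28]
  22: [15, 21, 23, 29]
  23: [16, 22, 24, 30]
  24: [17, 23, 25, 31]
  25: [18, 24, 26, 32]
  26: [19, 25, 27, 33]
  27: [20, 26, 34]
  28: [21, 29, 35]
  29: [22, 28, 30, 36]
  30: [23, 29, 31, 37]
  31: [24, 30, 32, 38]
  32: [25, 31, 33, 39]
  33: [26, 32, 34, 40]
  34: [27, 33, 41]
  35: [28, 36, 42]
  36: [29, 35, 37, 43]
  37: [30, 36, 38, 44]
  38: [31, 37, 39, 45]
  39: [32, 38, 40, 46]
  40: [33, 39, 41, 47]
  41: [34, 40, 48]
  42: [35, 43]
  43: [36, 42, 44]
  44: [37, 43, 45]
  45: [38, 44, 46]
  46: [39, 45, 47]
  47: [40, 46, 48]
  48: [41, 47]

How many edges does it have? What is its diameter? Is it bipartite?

A 7x7 grid has 42 vertical edges and 42 horizontal edges.
Total edges = 42 + 42 = 84.
Diameter = (7-1) + (7-1) = 12 (corner to opposite corner).
Grid graphs are bipartite (checkerboard coloring).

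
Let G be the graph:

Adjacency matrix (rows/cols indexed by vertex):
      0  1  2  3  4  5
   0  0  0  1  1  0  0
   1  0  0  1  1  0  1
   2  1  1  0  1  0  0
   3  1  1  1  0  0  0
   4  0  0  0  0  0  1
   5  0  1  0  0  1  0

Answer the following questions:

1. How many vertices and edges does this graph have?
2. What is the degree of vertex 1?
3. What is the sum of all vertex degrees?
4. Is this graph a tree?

Count: 6 vertices, 7 edges.
Vertex 1 has neighbors [2, 3, 5], degree = 3.
Handshaking lemma: 2 * 7 = 14.
A tree on 6 vertices has 5 edges. This graph has 7 edges (2 extra). Not a tree.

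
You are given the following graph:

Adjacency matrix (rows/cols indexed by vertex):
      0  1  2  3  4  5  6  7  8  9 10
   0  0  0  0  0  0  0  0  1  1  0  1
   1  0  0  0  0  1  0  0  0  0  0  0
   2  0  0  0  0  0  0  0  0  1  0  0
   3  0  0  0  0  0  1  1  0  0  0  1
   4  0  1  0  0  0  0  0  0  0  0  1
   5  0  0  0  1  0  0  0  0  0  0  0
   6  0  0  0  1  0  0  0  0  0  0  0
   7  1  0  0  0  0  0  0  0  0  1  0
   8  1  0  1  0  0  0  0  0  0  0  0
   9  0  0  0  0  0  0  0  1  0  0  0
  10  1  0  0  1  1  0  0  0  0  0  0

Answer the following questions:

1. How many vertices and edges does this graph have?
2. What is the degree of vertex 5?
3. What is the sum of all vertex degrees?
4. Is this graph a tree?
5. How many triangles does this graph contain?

Count: 11 vertices, 10 edges.
Vertex 5 has neighbors [3], degree = 1.
Handshaking lemma: 2 * 10 = 20.
A graph is a tree iff it is connected and has exactly n-1 edges. This graph is connected (all 11 vertices in one component) and has 11-1 = 10 edges. It is a tree.
Number of triangles = 0.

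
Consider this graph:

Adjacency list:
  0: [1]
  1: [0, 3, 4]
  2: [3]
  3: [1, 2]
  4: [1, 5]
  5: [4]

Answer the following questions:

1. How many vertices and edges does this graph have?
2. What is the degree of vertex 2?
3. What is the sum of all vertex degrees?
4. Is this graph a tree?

Count: 6 vertices, 5 edges.
Vertex 2 has neighbors [3], degree = 1.
Handshaking lemma: 2 * 5 = 10.
A graph is a tree iff it is connected and has exactly n-1 edges. This graph is connected (all 6 vertices in one component) and has 6-1 = 5 edges. It is a tree.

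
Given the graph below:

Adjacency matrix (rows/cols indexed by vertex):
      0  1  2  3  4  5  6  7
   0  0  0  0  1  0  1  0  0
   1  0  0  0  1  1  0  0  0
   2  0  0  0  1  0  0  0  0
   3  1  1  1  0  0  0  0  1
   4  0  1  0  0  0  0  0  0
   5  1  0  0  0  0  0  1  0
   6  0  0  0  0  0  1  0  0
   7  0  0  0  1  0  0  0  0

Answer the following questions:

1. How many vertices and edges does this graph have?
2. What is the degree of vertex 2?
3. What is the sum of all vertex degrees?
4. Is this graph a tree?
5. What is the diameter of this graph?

Count: 8 vertices, 7 edges.
Vertex 2 has neighbors [3], degree = 1.
Handshaking lemma: 2 * 7 = 14.
A graph is a tree iff it is connected and has exactly n-1 edges. This graph is connected (all 8 vertices in one component) and has 8-1 = 7 edges. It is a tree.
Diameter (longest shortest path) = 5.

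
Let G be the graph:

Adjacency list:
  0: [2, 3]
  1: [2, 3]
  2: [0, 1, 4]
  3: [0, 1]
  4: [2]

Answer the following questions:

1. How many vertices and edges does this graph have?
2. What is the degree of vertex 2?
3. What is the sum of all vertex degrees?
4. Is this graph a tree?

Count: 5 vertices, 5 edges.
Vertex 2 has neighbors [0, 1, 4], degree = 3.
Handshaking lemma: 2 * 5 = 10.
A tree on 5 vertices has 4 edges. This graph has 5 edges (1 extra). Not a tree.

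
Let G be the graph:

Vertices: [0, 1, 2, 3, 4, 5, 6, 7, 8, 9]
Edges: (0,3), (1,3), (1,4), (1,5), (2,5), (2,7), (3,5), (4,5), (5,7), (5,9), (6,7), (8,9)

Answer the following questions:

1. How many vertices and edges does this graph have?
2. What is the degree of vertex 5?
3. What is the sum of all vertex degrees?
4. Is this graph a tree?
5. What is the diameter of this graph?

Count: 10 vertices, 12 edges.
Vertex 5 has neighbors [1, 2, 3, 4, 7, 9], degree = 6.
Handshaking lemma: 2 * 12 = 24.
A tree on 10 vertices has 9 edges. This graph has 12 edges (3 extra). Not a tree.
Diameter (longest shortest path) = 4.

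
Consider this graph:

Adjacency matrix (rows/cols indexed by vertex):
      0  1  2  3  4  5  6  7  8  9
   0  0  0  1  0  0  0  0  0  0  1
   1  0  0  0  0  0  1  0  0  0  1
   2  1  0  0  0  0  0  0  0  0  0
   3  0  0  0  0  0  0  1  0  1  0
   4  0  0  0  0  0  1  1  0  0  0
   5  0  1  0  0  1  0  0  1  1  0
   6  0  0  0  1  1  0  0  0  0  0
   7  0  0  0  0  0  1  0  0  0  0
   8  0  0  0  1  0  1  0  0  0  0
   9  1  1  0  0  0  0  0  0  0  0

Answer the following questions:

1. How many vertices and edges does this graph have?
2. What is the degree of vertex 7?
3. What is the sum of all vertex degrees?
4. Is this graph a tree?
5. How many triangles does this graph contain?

Count: 10 vertices, 10 edges.
Vertex 7 has neighbors [5], degree = 1.
Handshaking lemma: 2 * 10 = 20.
A tree on 10 vertices has 9 edges. This graph has 10 edges (1 extra). Not a tree.
Number of triangles = 0.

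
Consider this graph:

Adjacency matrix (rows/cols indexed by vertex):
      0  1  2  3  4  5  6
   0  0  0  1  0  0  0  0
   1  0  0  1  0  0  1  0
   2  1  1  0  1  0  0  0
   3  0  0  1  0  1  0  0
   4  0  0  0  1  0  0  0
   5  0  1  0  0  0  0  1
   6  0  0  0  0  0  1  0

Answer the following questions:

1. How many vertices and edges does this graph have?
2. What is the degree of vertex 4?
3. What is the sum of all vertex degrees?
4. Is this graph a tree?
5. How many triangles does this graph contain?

Count: 7 vertices, 6 edges.
Vertex 4 has neighbors [3], degree = 1.
Handshaking lemma: 2 * 6 = 12.
A graph is a tree iff it is connected and has exactly n-1 edges. This graph is connected (all 7 vertices in one component) and has 7-1 = 6 edges. It is a tree.
Number of triangles = 0.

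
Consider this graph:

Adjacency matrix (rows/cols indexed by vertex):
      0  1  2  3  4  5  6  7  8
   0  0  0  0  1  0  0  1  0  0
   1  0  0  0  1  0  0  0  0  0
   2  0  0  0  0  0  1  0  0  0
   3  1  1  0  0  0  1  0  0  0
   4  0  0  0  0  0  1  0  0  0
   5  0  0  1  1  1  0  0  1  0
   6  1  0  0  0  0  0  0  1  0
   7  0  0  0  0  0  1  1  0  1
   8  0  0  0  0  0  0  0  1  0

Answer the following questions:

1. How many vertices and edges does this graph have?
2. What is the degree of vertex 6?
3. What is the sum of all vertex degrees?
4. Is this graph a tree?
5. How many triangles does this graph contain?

Count: 9 vertices, 9 edges.
Vertex 6 has neighbors [0, 7], degree = 2.
Handshaking lemma: 2 * 9 = 18.
A tree on 9 vertices has 8 edges. This graph has 9 edges (1 extra). Not a tree.
Number of triangles = 0.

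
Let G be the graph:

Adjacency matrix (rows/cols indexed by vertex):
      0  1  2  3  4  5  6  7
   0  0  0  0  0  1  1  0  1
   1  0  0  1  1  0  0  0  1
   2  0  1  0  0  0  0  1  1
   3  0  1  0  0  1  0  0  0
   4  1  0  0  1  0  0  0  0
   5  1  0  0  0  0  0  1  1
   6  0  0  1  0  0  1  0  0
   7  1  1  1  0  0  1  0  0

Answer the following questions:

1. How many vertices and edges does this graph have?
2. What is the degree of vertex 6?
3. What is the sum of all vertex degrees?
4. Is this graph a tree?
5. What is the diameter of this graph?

Count: 8 vertices, 11 edges.
Vertex 6 has neighbors [2, 5], degree = 2.
Handshaking lemma: 2 * 11 = 22.
A tree on 8 vertices has 7 edges. This graph has 11 edges (4 extra). Not a tree.
Diameter (longest shortest path) = 3.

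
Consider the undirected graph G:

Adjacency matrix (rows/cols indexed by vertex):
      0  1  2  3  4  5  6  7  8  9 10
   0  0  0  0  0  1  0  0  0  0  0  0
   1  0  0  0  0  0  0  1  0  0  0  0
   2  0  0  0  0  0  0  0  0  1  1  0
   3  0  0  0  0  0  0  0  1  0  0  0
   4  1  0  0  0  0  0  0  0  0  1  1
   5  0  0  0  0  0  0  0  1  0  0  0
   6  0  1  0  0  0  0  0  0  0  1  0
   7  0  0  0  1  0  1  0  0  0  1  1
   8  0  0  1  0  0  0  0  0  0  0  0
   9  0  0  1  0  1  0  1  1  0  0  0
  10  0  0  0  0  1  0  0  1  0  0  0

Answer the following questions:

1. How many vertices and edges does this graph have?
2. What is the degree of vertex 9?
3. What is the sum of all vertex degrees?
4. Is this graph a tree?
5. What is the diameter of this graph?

Count: 11 vertices, 11 edges.
Vertex 9 has neighbors [2, 4, 6, 7], degree = 4.
Handshaking lemma: 2 * 11 = 22.
A tree on 11 vertices has 10 edges. This graph has 11 edges (1 extra). Not a tree.
Diameter (longest shortest path) = 4.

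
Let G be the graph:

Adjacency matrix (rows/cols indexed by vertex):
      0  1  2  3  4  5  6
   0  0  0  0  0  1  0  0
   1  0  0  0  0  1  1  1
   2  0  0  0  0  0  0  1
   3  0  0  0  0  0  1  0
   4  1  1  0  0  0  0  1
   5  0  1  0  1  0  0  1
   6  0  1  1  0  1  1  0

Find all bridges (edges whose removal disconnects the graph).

A bridge is an edge whose removal increases the number of connected components.
Bridges found: (0,4), (2,6), (3,5)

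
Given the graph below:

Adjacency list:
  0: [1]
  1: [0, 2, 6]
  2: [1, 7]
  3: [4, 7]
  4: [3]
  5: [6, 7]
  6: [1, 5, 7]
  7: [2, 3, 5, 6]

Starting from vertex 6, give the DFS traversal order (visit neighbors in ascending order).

DFS from vertex 6 (neighbors processed in ascending order):
Visit order: 6, 1, 0, 2, 7, 3, 4, 5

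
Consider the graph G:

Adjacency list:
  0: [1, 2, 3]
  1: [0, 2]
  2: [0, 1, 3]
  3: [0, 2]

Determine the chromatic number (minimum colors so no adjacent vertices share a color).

The graph has a maximum clique of size 3 (lower bound on chromatic number).
A valid 3-coloring: {0: 0, 1: 2, 2: 1, 3: 2}.
Chromatic number = 3.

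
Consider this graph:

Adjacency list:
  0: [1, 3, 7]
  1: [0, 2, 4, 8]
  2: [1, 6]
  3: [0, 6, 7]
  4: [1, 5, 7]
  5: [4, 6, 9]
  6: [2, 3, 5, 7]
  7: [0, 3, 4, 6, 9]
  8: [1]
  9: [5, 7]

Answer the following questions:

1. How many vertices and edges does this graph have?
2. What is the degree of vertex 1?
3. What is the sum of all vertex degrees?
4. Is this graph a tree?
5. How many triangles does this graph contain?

Count: 10 vertices, 15 edges.
Vertex 1 has neighbors [0, 2, 4, 8], degree = 4.
Handshaking lemma: 2 * 15 = 30.
A tree on 10 vertices has 9 edges. This graph has 15 edges (6 extra). Not a tree.
Number of triangles = 2.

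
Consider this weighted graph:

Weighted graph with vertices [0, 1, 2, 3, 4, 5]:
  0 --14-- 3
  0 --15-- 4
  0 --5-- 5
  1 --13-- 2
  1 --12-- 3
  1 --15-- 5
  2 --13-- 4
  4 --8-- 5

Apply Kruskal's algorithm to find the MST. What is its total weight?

Applying Kruskal's algorithm (sort edges by weight, add if no cycle):
  Add (0,5) w=5
  Add (4,5) w=8
  Add (1,3) w=12
  Add (1,2) w=13
  Add (2,4) w=13
  Skip (0,3) w=14 (creates cycle)
  Skip (0,4) w=15 (creates cycle)
  Skip (1,5) w=15 (creates cycle)
MST weight = 51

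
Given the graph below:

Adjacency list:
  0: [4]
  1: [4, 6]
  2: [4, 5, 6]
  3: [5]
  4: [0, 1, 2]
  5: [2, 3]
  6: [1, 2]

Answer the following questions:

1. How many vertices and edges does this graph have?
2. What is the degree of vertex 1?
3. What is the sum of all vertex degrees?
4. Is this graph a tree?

Count: 7 vertices, 7 edges.
Vertex 1 has neighbors [4, 6], degree = 2.
Handshaking lemma: 2 * 7 = 14.
A tree on 7 vertices has 6 edges. This graph has 7 edges (1 extra). Not a tree.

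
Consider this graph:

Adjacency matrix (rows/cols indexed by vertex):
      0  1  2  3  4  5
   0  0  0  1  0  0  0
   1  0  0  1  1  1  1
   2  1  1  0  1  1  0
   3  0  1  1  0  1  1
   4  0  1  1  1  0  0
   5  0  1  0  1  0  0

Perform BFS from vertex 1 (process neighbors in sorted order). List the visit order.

BFS from vertex 1 (neighbors processed in ascending order):
Visit order: 1, 2, 3, 4, 5, 0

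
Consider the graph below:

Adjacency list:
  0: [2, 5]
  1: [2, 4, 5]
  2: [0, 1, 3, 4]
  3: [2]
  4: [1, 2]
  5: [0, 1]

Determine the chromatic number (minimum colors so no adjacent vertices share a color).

The graph has a maximum clique of size 3 (lower bound on chromatic number).
A valid 3-coloring: {0: 1, 1: 1, 2: 0, 3: 1, 4: 2, 5: 0}.
Chromatic number = 3.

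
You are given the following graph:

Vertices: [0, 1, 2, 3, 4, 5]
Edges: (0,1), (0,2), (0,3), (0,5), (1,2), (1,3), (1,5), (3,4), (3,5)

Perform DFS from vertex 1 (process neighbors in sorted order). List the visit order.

DFS from vertex 1 (neighbors processed in ascending order):
Visit order: 1, 0, 2, 3, 4, 5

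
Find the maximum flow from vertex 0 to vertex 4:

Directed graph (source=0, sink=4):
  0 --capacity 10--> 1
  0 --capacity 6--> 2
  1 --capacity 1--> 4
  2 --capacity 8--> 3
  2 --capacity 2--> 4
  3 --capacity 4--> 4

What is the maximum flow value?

Computing max flow:
  Flow on (0->1): 1/10
  Flow on (0->2): 6/6
  Flow on (1->4): 1/1
  Flow on (2->3): 4/8
  Flow on (2->4): 2/2
  Flow on (3->4): 4/4
Maximum flow = 7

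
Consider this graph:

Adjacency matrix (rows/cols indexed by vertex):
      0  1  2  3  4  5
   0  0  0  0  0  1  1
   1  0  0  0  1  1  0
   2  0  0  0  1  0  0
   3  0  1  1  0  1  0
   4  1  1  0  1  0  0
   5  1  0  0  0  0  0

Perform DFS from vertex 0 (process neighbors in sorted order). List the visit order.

DFS from vertex 0 (neighbors processed in ascending order):
Visit order: 0, 4, 1, 3, 2, 5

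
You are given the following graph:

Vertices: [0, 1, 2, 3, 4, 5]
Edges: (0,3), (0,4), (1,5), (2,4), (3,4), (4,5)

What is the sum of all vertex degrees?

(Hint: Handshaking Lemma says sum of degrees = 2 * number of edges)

Count edges: 6 edges.
By Handshaking Lemma: sum of degrees = 2 * 6 = 12.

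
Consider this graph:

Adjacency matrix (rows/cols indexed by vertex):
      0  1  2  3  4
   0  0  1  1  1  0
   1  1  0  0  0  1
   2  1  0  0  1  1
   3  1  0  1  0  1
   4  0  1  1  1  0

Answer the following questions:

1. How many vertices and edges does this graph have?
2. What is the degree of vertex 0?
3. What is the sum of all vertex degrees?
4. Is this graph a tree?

Count: 5 vertices, 7 edges.
Vertex 0 has neighbors [1, 2, 3], degree = 3.
Handshaking lemma: 2 * 7 = 14.
A tree on 5 vertices has 4 edges. This graph has 7 edges (3 extra). Not a tree.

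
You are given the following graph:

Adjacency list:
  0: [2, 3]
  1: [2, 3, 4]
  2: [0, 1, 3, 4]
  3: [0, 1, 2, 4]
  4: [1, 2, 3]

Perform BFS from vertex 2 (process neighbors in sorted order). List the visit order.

BFS from vertex 2 (neighbors processed in ascending order):
Visit order: 2, 0, 1, 3, 4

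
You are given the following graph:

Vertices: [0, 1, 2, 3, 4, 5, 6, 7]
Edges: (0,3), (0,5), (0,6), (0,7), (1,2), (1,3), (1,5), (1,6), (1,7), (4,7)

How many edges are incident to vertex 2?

Vertex 2 has neighbors [1], so deg(2) = 1.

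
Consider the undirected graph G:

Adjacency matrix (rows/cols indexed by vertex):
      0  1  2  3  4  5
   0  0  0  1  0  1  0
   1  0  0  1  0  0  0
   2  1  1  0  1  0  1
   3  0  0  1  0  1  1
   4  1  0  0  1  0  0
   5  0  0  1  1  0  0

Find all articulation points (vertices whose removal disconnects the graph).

An articulation point is a vertex whose removal disconnects the graph.
Articulation points: [2]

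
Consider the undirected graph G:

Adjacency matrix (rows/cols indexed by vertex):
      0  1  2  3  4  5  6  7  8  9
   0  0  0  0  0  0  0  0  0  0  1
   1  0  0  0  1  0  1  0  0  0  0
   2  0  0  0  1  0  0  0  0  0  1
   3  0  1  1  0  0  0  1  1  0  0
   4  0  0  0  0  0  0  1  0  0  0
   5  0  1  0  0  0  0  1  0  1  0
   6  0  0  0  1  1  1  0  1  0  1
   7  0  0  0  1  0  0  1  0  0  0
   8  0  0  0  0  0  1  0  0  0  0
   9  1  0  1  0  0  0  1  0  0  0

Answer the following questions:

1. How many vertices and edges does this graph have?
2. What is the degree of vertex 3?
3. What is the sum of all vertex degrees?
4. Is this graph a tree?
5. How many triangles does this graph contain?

Count: 10 vertices, 12 edges.
Vertex 3 has neighbors [1, 2, 6, 7], degree = 4.
Handshaking lemma: 2 * 12 = 24.
A tree on 10 vertices has 9 edges. This graph has 12 edges (3 extra). Not a tree.
Number of triangles = 1.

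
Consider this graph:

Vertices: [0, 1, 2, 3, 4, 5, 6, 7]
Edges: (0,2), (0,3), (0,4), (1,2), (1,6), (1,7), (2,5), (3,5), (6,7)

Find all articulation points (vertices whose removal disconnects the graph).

An articulation point is a vertex whose removal disconnects the graph.
Articulation points: [0, 1, 2]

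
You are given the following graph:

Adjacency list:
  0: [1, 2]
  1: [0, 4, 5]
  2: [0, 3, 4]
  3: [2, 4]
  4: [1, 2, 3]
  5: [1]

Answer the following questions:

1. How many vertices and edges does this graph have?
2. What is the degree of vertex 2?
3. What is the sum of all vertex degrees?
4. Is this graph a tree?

Count: 6 vertices, 7 edges.
Vertex 2 has neighbors [0, 3, 4], degree = 3.
Handshaking lemma: 2 * 7 = 14.
A tree on 6 vertices has 5 edges. This graph has 7 edges (2 extra). Not a tree.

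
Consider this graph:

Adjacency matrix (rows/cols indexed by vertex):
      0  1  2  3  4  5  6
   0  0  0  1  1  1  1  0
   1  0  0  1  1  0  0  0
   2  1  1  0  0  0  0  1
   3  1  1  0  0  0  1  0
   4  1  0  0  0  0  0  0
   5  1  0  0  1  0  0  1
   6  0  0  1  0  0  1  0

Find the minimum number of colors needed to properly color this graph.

The graph has a maximum clique of size 3 (lower bound on chromatic number).
A valid 3-coloring: {0: 0, 1: 0, 2: 1, 3: 1, 4: 1, 5: 2, 6: 0}.
Chromatic number = 3.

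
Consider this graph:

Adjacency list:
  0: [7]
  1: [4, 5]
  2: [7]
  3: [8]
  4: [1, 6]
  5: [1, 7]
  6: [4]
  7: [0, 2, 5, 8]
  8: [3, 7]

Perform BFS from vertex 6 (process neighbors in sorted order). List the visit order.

BFS from vertex 6 (neighbors processed in ascending order):
Visit order: 6, 4, 1, 5, 7, 0, 2, 8, 3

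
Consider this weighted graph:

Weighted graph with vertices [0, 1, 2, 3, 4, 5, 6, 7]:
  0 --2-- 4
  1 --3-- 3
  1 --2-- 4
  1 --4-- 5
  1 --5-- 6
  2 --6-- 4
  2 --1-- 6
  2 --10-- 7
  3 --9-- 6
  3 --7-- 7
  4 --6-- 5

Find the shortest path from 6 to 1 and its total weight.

Using Dijkstra's algorithm from vertex 6:
Shortest path: 6 -> 1
Total weight: 5 = 5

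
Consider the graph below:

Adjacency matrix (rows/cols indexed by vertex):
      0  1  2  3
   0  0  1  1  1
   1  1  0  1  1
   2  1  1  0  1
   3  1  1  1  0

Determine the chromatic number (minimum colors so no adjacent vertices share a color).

The graph has a maximum clique of size 4 (lower bound on chromatic number).
A valid 4-coloring: {0: 0, 1: 1, 2: 2, 3: 3}.
Chromatic number = 4.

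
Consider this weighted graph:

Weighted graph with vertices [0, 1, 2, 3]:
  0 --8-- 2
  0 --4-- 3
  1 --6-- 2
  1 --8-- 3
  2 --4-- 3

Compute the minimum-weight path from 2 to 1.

Using Dijkstra's algorithm from vertex 2:
Shortest path: 2 -> 1
Total weight: 6 = 6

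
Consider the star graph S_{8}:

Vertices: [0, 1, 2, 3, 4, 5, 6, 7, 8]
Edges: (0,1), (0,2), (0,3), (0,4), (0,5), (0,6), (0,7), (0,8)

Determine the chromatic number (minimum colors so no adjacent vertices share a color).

S_{8} has one hub adjacent to 8 leaves; leaves are pairwise non-adjacent.
Color the hub 0 and every leaf 1.
Chromatic number = 2.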